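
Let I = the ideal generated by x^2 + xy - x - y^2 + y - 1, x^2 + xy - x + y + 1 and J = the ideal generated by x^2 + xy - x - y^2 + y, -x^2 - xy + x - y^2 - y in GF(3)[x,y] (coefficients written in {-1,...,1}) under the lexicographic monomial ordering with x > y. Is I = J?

Equality of ideals is decidable: compute both reduced Gröbner bases (unique for the ordering) and check whether they agree.
Buchberger on the first generating set:
f_1 = x^2 + xy - x - y^2 + y - 1, LT = x^2.
f_2 = x^2 + xy - x + y + 1, LT = x^2.

S(f_1,f_2): lcm = x^2. S = -y^2 + 1.
  leading term y^2: no divisor's leading term divides it; move -y^2 to the remainder.
  leading term 1: no divisor's leading term divides it; move 1 to the remainder.
  remainder -y^2 + 1 ≠ 0; add g_3 = -y^2 + 1 to the basis.

The other S-polynomials (S(f_1,g_3), S(f_2,g_3)) all reduce to 0 modulo the current basis, so we have a Gröbner basis.
Inter-reduce: drop elements whose leading term is divisible by another's, tail-reduce, and make monic.
Reduced Gröbner basis: {x^2 + xy - x + y + 1, y^2 - 1}.

Buchberger on the second generating set:
h_1 = x^2 + xy - x - y^2 + y, LT = x^2.
h_2 = -x^2 - xy + x - y^2 - y, LT = x^2.

S(h_1,h_2): lcm = x^2. S = y^2.
  leading term y^2: no divisor's leading term divides it; move y^2 to the remainder.
  remainder y^2 ≠ 0; add k_3 = y^2 to the basis.

The other S-polynomials (S(h_1,k_3), S(h_2,k_3)) all reduce to 0 modulo the current basis, so we have a Gröbner basis.
Inter-reduce: drop elements whose leading term is divisible by another's, tail-reduce, and make monic.
Reduced Gröbner basis: {x^2 + xy - x + y, y^2}.

The bases are distinct; the ideals are different.
The same test decides containment: I ⊆ J iff every generator of I reduces to 0 modulo a Gröbner basis of J.

No, the ideals differ.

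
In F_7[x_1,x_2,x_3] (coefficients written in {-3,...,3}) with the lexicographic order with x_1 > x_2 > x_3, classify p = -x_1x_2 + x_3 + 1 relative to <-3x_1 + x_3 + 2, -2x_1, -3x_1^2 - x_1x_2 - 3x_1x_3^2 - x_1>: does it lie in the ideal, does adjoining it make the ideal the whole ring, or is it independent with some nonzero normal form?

First compute the reduced Gröbner basis of I by Buchberger's algorithm.
f_1 = -3x_1 + x_3 + 2, LT = x_1.
f_2 = -2x_1, LT = x_1.
f_3 = -3x_1^2 - x_1x_2 - 3x_1x_3^2 - x_1, LT = x_1^2.

S(f_1,f_2): lcm = x_1. S = 2x_3 - 3.
  leading term x_3: no divisor's leading term divides it; move 2x_3 to the remainder.
  leading term 1: no divisor's leading term divides it; move -3 to the remainder.
  remainder 2x_3 - 3 ≠ 0; add h_4 = 2x_3 - 3 to the basis.

S(f_1,f_3): lcm = x_1^2. S = 2x_1x_2 - x_1x_3^2 + 2x_1x_3 - x_1.
  leading term x_1x_2: subtract (-3x_2)·f_1 from 2x_1x_2 - x_1x_3^2 + 2x_1x_3 - x_1 → -x_1x_3^2 + 2x_1x_3 - x_1 + 3x_2x_3 - x_2
  leading term x_1x_3^2: subtract (-2x_3^2)·f_1 from -x_1x_3^2 + 2x_1x_3 - x_1 + 3x_2x_3 - x_2 → 2x_1x_3 - x_1 + 3x_2x_3 - x_2 + 2x_3^3 - 3x_3^2
  leading term x_1x_3: subtract (-3x_3)·f_1 from 2x_1x_3 - x_1 + 3x_2x_3 - x_2 + 2x_3^3 - 3x_3^2 → -x_1 + 3x_2x_3 - x_2 + 2x_3^3 - x_3
  leading term x_1: subtract (-2)·f_1 from -x_1 + 3x_2x_3 - x_2 + 2x_3^3 - x_3 → 3x_2x_3 - x_2 + 2x_3^3 + x_3 - 3
  leading term x_2x_3: subtract (-2x_2)·h_4 from 3x_2x_3 - x_2 + 2x_3^3 + x_3 - 3 → 2x_3^3 + x_3 - 3
  leading term x_3^3: subtract (x_3^2)·h_4 from 2x_3^3 + x_3 - 3 → 3x_3^2 + x_3 - 3
  leading term x_3^2: subtract (-2x_3)·h_4 from 3x_3^2 + x_3 - 3 → 2x_3 - 3
  leading term x_3: subtract (1)·h_4 from 2x_3 - 3 → 0
  remainder 0.

S(f_2,f_3): lcm = x_1^2. S = 2x_1x_2 - x_1x_3^2 + 2x_1.
  leading term x_1x_2: subtract (-3x_2)·f_1 from 2x_1x_2 - x_1x_3^2 + 2x_1 → -x_1x_3^2 + 2x_1 + 3x_2x_3 - x_2
  leading term x_1x_3^2: subtract (-2x_3^2)·f_1 from -x_1x_3^2 + 2x_1 + 3x_2x_3 - x_2 → 2x_1 + 3x_2x_3 - x_2 + 2x_3^3 - 3x_3^2
  leading term x_1: subtract (-3)·f_1 from 2x_1 + 3x_2x_3 - x_2 + 2x_3^3 - 3x_3^2 → 3x_2x_3 - x_2 + 2x_3^3 - 3x_3^2 + 3x_3 - 1
  leading term x_2x_3: subtract (-2x_2)·h_4 from 3x_2x_3 - x_2 + 2x_3^3 - 3x_3^2 + 3x_3 - 1 → 2x_3^3 - 3x_3^2 + 3x_3 - 1
  leading term x_3^3: subtract (x_3^2)·h_4 from 2x_3^3 - 3x_3^2 + 3x_3 - 1 → 3x_3 - 1
  leading term x_3: subtract (-2)·h_4 from 3x_3 - 1 → 0
  remainder 0.

S(f_1,h_4): leading monomials are coprime, so the S-polynomial reduces to 0 (Buchberger's first criterion).
S(f_2,h_4): leading monomials are coprime, so the S-polynomial reduces to 0 (Buchberger's first criterion).
S(f_3,h_4): leading monomials are coprime, so the S-polynomial reduces to 0 (Buchberger's first criterion).
Every S-polynomial of the final basis reduces to 0, so we have a Gröbner basis.
Inter-reduce: drop elements whose leading term is divisible by another's, tail-reduce, and make monic.
Reduced Gröbner basis: {x_1, x_3 + 2}.
Label its elements g_1 = x_1, g_2 = x_3 + 2.

Reduce p = -x_1x_2 + x_3 + 1 modulo G:
  leading term x_1x_2: subtract (-x_2)·g_1 from -x_1x_2 + x_3 + 1 → x_3 + 1
  leading term x_3: subtract (1)·g_2 from x_3 + 1 → -1
  leading term 1: no divisor's leading term divides it; move -1 to the remainder.
  normal form = -1.
The normal form is nonzero, so p ∉ I. Since p minus its normal form lies in I, I + (p) = I + (r) where r = -1; decide whether this ideal is the whole ring.
Here r = -1 is a nonzero constant, hence a unit: 1 ∈ I + (p), the Gröbner basis of I + (p) is {1}, and the enlarged system has no common solution — adjoining p is inconsistent.

The remainder on division by a Gröbner basis is unique — it is the normal form.

Adjoining -x_1x_2 + x_3 + 1 makes the ideal the whole ring: the system is inconsistent.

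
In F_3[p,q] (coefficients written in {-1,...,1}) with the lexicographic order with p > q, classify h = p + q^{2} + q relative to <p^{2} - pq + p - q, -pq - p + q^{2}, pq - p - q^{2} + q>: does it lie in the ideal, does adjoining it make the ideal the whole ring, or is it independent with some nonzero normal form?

p + q^{2} + q is independent of I; its normal form modulo I is q.

First compute the reduced Gröbner basis of I by Buchberger's algorithm.
f_1 = p^{2} - pq + p - q, LT = p^{2}.
f_2 = -pq - p + q^{2}, LT = pq.
f_3 = pq - p - q^{2} + q, LT = pq.

S(f_1,f_2): lcm = p^{2}q. S = -p^{2} + pq - q^{2}.
  leading term p^{2}: subtract (-1)·f_1 from -p^{2} + pq - q^{2} → p - q^{2} - q
  leading term p: no divisor's leading term divides it; move p to the remainder.
  leading term q^{2}: no divisor's leading term divides it; move -q^{2} to the remainder.
  leading term q: no divisor's leading term divides it; move -q to the remainder.
  remainder p - q^{2} - q ≠ 0; add k_4 = p - q^{2} - q to the basis.

S(f_1,f_3): lcm = p^{2}q. S = p^{2} - q^{2}.
  leading term p^{2}: subtract (1)·f_1 from p^{2} - q^{2} → pq - p - q^{2} + q
  leading term pq: subtract (-1)·f_2 from pq - p - q^{2} + q → p + q
  leading term p: subtract (1)·k_4 from p + q → q^{2} - q
  leading term q^{2}: no divisor's leading term divides it; move q^{2} to the remainder.
  leading term q: no divisor's leading term divides it; move -q to the remainder.
  remainder q^{2} - q ≠ 0; add k_5 = q^{2} - q to the basis.

The other S-polynomials (S(f_2,f_3), S(f_1,k_4), S(f_2,k_4), S(f_3,k_4), S(f_1,k_5), S(f_2,k_5), S(f_3,k_5), S(k_4,k_5)) all reduce to 0 modulo the current basis, so we have a Gröbner basis.
Inter-reduce: drop elements whose leading term is divisible by another's, tail-reduce, and make monic.
Reduced Gröbner basis: {p + q, q^{2} - q}.
Label its elements g_1 = p + q, g_2 = q^{2} - q.

Reduce h = p + q^{2} + q modulo G:
  leading term p: subtract (1)·g_1 from p + q^{2} + q → q^{2}
  leading term q^{2}: subtract (1)·g_2 from q^{2} → q
  leading term q: no divisor's leading term divides it; move q to the remainder.
  normal form = q.
The normal form is nonzero, so h ∉ I. Since h minus its normal form lies in I, I + (h) = I + (r) where r = q; decide whether this ideal is the whole ring.
Run Buchberger on G together with r (pairs among the g_i already reduce to 0 since G is a Gröbner basis):
g_1 = p + q, LT = p.
g_2 = q^{2} - q, LT = q^{2}.
r = q, LT = q.

The S-polynomials (S(g_1,g_2), S(g_1,r), S(g_2,r)) all reduce to 0 modulo the current basis, so we have a Gröbner basis.
Inter-reduce: drop elements whose leading term is divisible by another's, tail-reduce, and make monic.
Reduced Gröbner basis: {p, q}.
The reduced Gröbner basis of I + (h) is {p, q} ≠ {1}, a proper ideal, so the enlarged system stays consistent: h is independent of I, with normal form q.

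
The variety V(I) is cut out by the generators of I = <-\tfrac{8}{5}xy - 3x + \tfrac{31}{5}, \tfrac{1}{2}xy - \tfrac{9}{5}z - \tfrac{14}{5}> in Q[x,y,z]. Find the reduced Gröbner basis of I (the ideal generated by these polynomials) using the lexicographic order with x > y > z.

f_1 = -\tfrac{8}{5}xy - 3x + \tfrac{31}{5}, LT = xy.
f_2 = \tfrac{1}{2}xy - \tfrac{9}{5}z - \tfrac{14}{5}, LT = xy.

S(f_1,f_2): lcm = xy. S = \tfrac{15}{8}x + \tfrac{18}{5}z + \tfrac{69}{40}.
  reduce S modulo (f_1, f_2):
  remainder \tfrac{15}{8}x + \tfrac{18}{5}z + \tfrac{69}{40} ≠ 0; add g_3 = \tfrac{15}{8}x + \tfrac{18}{5}z + \tfrac{69}{40} to the basis.

S(f_1,g_3): lcm = xy. S = \tfrac{15}{8}x - \tfrac{48}{25}yz - \tfrac{23}{25}y - \tfrac{31}{8}.
  reduce S modulo (f_1, f_2, g_3):
  remainder -\tfrac{48}{25}yz - \tfrac{23}{25}y - \tfrac{18}{5}z - \tfrac{28}{5} ≠ 0; add g_4 = -\tfrac{48}{25}yz - \tfrac{23}{25}y - \tfrac{18}{5}z - \tfrac{28}{5} to the basis.

The other S-polynomials (S(f_2,g_3), S(f_1,g_4), S(f_2,g_4), S(g_3,g_4)) all reduce to 0 modulo the current basis, so we have a Gröbner basis.
Inter-reduce: drop elements whose leading term is divisible by another's, tail-reduce, and make monic.

G = {x + \tfrac{48}{25}z + \tfrac{23}{25}, yz + \tfrac{23}{48}y + \tfrac{15}{8}z + \tfrac{35}{12}}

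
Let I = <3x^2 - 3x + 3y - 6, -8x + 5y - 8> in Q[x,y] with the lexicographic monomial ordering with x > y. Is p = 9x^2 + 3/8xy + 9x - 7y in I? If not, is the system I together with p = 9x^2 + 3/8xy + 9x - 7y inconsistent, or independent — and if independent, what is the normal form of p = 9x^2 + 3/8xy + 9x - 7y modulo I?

First compute the reduced Gröbner basis of I by Buchberger's algorithm.
f_1 = 3x^2 - 3x + 3y - 6, LT = x^2.
f_2 = -8x + 5y - 8, LT = x.

S(f_1,f_2): lcm = x^2. S = 5/8xy - 2x + y - 2.
  leading term xy: subtract (-5/64y)·f_2 from 5/8xy - 2x + y - 2 → -2x + 25/64y^2 + 3/8y - 2
  leading term x: subtract (1/4)·f_2 from -2x + 25/64y^2 + 3/8y - 2 → 25/64y^2 - 7/8y
  leading term y^2: no divisor's leading term divides it; move 25/64y^2 to the remainder.
  leading term y: no divisor's leading term divides it; move -7/8y to the remainder.
  remainder 25/64y^2 - 7/8y ≠ 0; add h_3 = 25/64y^2 - 7/8y to the basis.

The other S-polynomials (S(f_1,h_3), S(f_2,h_3)) all reduce to 0 modulo the current basis, so we have a Gröbner basis.
Inter-reduce: drop elements whose leading term is divisible by another's, tail-reduce, and make monic.
Reduced Gröbner basis: {x - 5/8y + 1, y^2 - 56/25y}.
Label its elements g_1 = x - 5/8y + 1, g_2 = y^2 - 56/25y.

Reduce p = 9x^2 + 3/8xy + 9x - 7y modulo G:
  leading term x^2: subtract (9x)·g_1 from 9x^2 + 3/8xy + 9x - 7y → 6xy - 7y
  leading term xy: subtract (6y)·g_1 from 6xy - 7y → 15/4y^2 - 13y
  leading term y^2: subtract (15/4)·g_2 from 15/4y^2 - 13y → -23/5y
  leading term y: no divisor's leading term divides it; move -23/5y to the remainder.
  normal form = -23/5y.
The normal form is nonzero, so p ∉ I. Since p minus its normal form lies in I, I + (p) = I + (r) where r = -23/5y; decide whether this ideal is the whole ring.
Run Buchberger on G together with r (pairs among the g_i already reduce to 0 since G is a Gröbner basis):
g_1 = x - 5/8y + 1, LT = x.
g_2 = y^2 - 56/25y, LT = y^2.
r = -23/5y, LT = y.

The S-polynomials (S(g_1,g_2), S(g_1,r), S(g_2,r)) all reduce to 0 modulo the current basis, so we have a Gröbner basis.
Inter-reduce: drop elements whose leading term is divisible by another's, tail-reduce, and make monic.
Reduced Gröbner basis: {x + 1, y}.
The reduced Gröbner basis of I + (p) is {x + 1, y} ≠ {1}, a proper ideal, so the enlarged system stays consistent: p is independent of I, with normal form -23/5y.

9x^2 + 3/8xy + 9x - 7y is independent of I; its normal form modulo I is -23/5y.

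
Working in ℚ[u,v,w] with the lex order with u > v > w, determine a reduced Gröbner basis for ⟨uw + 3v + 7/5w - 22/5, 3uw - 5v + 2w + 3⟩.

G = {uw + 13/14w - 13/14, v + 11/70w - 81/70}

f_1 = uw + 3v + 7/5w - 22/5, LT = uw.
f_2 = 3uw - 5v + 2w + 3, LT = uw.

S(f_1,f_2): lcm = uw. S = 14/3v + 11/15w - 27/5.
  leading term v: no divisor's leading term divides it; move 14/3v to the remainder.
  leading term w: no divisor's leading term divides it; move 11/15w to the remainder.
  leading term 1: no divisor's leading term divides it; move -27/5 to the remainder.
  remainder 14/3v + 11/15w - 27/5 ≠ 0; add g_3 = 14/3v + 11/15w - 27/5 to the basis.

The other S-polynomials (S(f_1,g_3), S(f_2,g_3)) all reduce to 0 modulo the current basis, so we have a Gröbner basis.
Inter-reduce: drop elements whose leading term is divisible by another's, tail-reduce, and make monic.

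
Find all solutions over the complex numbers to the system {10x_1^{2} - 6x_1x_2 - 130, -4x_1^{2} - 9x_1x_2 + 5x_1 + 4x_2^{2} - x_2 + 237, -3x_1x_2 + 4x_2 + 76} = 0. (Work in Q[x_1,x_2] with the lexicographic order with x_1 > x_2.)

{(-5, -4)}

Compute a lex Gröbner basis by Buchberger's algorithm.
f_1 = 10x_1^{2} - 6x_1x_2 - 130, LT = x_1^{2}.
f_2 = -4x_1^{2} - 9x_1x_2 + 5x_1 + 4x_2^{2} - x_2 + 237, LT = x_1^{2}.
f_3 = -3x_1x_2 + 4x_2 + 76, LT = x_1x_2.

S(f_1,f_2): lcm = x_1^{2}. S = -\tfrac{57}{20}x_1x_2 + \tfrac{5}{4}x_1 + x_2^{2} - \tfrac{1}{4}x_2 + \tfrac{185}{4}.
  leading term x_1x_2: subtract (\tfrac{19}{20})·f_3 from -\tfrac{57}{20}x_1x_2 + \tfrac{5}{4}x_1 + x_2^{2} - \tfrac{1}{4}x_2 + \tfrac{185}{4} → \tfrac{5}{4}x_1 + x_2^{2} - \tfrac{81}{20}x_2 - \tfrac{519}{20}
  leading term x_1: no divisor's leading term divides it; move \tfrac{5}{4}x_1 to the remainder.
  leading term x_2^{2}: no divisor's leading term divides it; move x_2^{2} to the remainder.
  leading term x_2: no divisor's leading term divides it; move -\tfrac{81}{20}x_2 to the remainder.
  leading term 1: no divisor's leading term divides it; move -\tfrac{519}{20} to the remainder.
  remainder \tfrac{5}{4}x_1 + x_2^{2} - \tfrac{81}{20}x_2 - \tfrac{519}{20} ≠ 0; add h_4 = \tfrac{5}{4}x_1 + x_2^{2} - \tfrac{81}{20}x_2 - \tfrac{519}{20} to the basis.

S(f_1,f_3): lcm = x_1^{2}x_2. S = -\tfrac{3}{5}x_1x_2^{2} + \tfrac{4}{3}x_1x_2 + \tfrac{76}{3}x_1 - 13x_2.
  leading term x_1x_2^{2}: subtract (\tfrac{1}{5}x_2)·f_3 from -\tfrac{3}{5}x_1x_2^{2} + \tfrac{4}{3}x_1x_2 + \tfrac{76}{3}x_1 - 13x_2 → \tfrac{4}{3}x_1x_2 + \tfrac{76}{3}x_1 - \tfrac{4}{5}x_2^{2} - \tfrac{141}{5}x_2
  leading term x_1x_2: subtract (-\tfrac{4}{9})·f_3 from \tfrac{4}{3}x_1x_2 + \tfrac{76}{3}x_1 - \tfrac{4}{5}x_2^{2} - \tfrac{141}{5}x_2 → \tfrac{76}{3}x_1 - \tfrac{4}{5}x_2^{2} - \tfrac{1189}{45}x_2 + \tfrac{304}{9}
  leading term x_1: subtract (\tfrac{304}{15})·h_4 from \tfrac{76}{3}x_1 - \tfrac{4}{5}x_2^{2} - \tfrac{1189}{45}x_2 + \tfrac{304}{9} → -\tfrac{316}{15}x_2^{2} + \tfrac{12523}{225}x_2 + \tfrac{125932}{225}
  leading term x_2^{2}: no divisor's leading term divides it; move -\tfrac{316}{15}x_2^{2} to the remainder.
  leading term x_2: no divisor's leading term divides it; move \tfrac{12523}{225}x_2 to the remainder.
  leading term 1: no divisor's leading term divides it; move \tfrac{125932}{225} to the remainder.
  remainder -\tfrac{316}{15}x_2^{2} + \tfrac{12523}{225}x_2 + \tfrac{125932}{225} ≠ 0; add h_5 = -\tfrac{316}{15}x_2^{2} + \tfrac{12523}{225}x_2 + \tfrac{125932}{225} to the basis.

S(f_2,f_3): lcm = x_1^{2}x_2. S = \tfrac{9}{4}x_1x_2^{2} + \tfrac{1}{12}x_1x_2 + \tfrac{76}{3}x_1 - x_2^{3} + \tfrac{1}{4}x_2^{2} - \tfrac{237}{4}x_2.
  leading term x_1x_2^{2}: subtract (-\tfrac{3}{4}x_2)·f_3 from \tfrac{9}{4}x_1x_2^{2} + \tfrac{1}{12}x_1x_2 + \tfrac{76}{3}x_1 - x_2^{3} + \tfrac{1}{4}x_2^{2} - \tfrac{237}{4}x_2 → \tfrac{1}{12}x_1x_2 + \tfrac{76}{3}x_1 - x_2^{3} + \tfrac{13}{4}x_2^{2} - \tfrac{9}{4}x_2
  leading term x_1x_2: subtract (-\tfrac{1}{36})·f_3 from \tfrac{1}{12}x_1x_2 + \tfrac{76}{3}x_1 - x_2^{3} + \tfrac{13}{4}x_2^{2} - \tfrac{9}{4}x_2 → \tfrac{76}{3}x_1 - x_2^{3} + \tfrac{13}{4}x_2^{2} - \tfrac{77}{36}x_2 + \tfrac{19}{9}
  leading term x_1: subtract (\tfrac{304}{15})·h_4 from \tfrac{76}{3}x_1 - x_2^{3} + \tfrac{13}{4}x_2^{2} - \tfrac{77}{36}x_2 + \tfrac{19}{9} → -x_2^{3} - \tfrac{1021}{60}x_2^{2} + \tfrac{71947}{900}x_2 + \tfrac{118807}{225}
  leading term x_2^{3}: subtract (\tfrac{15}{316}x_2)·h_5 from -x_2^{3} - \tfrac{1021}{60}x_2^{2} + \tfrac{71947}{900}x_2 + \tfrac{118807}{225} → -\tfrac{46591}{2370}x_2^{2} + \tfrac{3794833}{71100}x_2 + \tfrac{118807}{225}
  leading term x_2^{2}: subtract (\tfrac{46591}{49928})·h_5 from -\tfrac{46591}{2370}x_2^{2} + \tfrac{3794833}{71100}x_2 + \tfrac{118807}{225} → \tfrac{16124521}{11233800}x_2 + \tfrac{16124521}{2808450}
  leading term x_2: no divisor's leading term divides it; move \tfrac{16124521}{11233800}x_2 to the remainder.
  leading term 1: no divisor's leading term divides it; move \tfrac{16124521}{2808450} to the remainder.
  remainder \tfrac{16124521}{11233800}x_2 + \tfrac{16124521}{2808450} ≠ 0; add h_6 = \tfrac{16124521}{11233800}x_2 + \tfrac{16124521}{2808450} to the basis.

The other S-polynomials (S(f_1,h_4), S(f_2,h_4), S(f_3,h_4), S(f_1,h_5), S(f_2,h_5), S(f_3,h_5), S(h_4,h_5), S(f_1,h_6), S(f_2,h_6), S(f_3,h_6), S(h_4,h_6), S(h_5,h_6)) all reduce to 0 modulo the current basis, so we have a Gröbner basis.
Inter-reduce: drop elements whose leading term is divisible by another's, tail-reduce, and make monic.
Reduced Gröbner basis: {x_1 + 5, x_2 + 4}.

The lex basis is triangular: the last element involves only x_2. Solving x_2 + 4 = 0 gives x_2 ∈ {-4}; substituting each value into the earlier elements determines the remaining variables.
  x_2 = -4: the earlier basis element becomes x_1 + 5 = 0, giving x_1 = -5 — point (-5, -4).
Substituting each solution back into the original system confirms all equations vanish.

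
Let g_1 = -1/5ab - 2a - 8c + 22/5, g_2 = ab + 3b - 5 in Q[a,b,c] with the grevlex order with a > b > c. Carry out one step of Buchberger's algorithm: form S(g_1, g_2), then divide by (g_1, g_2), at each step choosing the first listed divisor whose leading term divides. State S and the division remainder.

S(g_1, g_2) = 10a - 3b + 40c - 17; remainder on division = 10a - 3b + 40c - 17.

lcm(LM(g_1), LM(g_2)) = ab.
S = (lcm/LT(g_1))·g_1 − (lcm/LT(g_2))·g_2 = 10a - 3b + 40c - 17.
Reduce S modulo (g_1, g_2) in that order:
  leading term a: no divisor's leading term divides it; move 10a to the remainder.
  leading term b: no divisor's leading term divides it; move -3b to the remainder.
  leading term c: no divisor's leading term divides it; move 40c to the remainder.
  leading term 1: no divisor's leading term divides it; move -17 to the remainder.
The remainder 10a - 3b + 40c - 17 is nonzero, so it would be added as the next basis element.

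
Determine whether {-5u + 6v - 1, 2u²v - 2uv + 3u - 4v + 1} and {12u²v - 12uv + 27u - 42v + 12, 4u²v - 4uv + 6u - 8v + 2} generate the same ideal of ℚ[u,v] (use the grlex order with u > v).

No, the ideals differ.

For a fixed monomial order, each ideal has a unique reduced Gröbner basis; comparing bases decides equality.
Buchberger on the first generating set:
f_1 = -5u + 6v - 1, LT = u.
f_2 = 2u²v - 2uv + 3u - 4v + 1, LT = u²v.

S(f_1,f_2): lcm = u²v. S = -6/5uv² + 6/5uv - 3/2u + 2v - ½.
  leading term uv²: subtract (6/25v²)·f_1 from -6/5uv² + 6/5uv - 3/2u + 2v - ½ → -36/25v³ + 6/5uv + 6/25v² - 3/2u + 2v - ½
  leading term v³: no divisor's leading term divides it; move -36/25v³ to the remainder.
  leading term uv: subtract (-6/25v)·f_1 from 6/5uv + 6/25v² - 3/2u + 2v - ½ → 42/25v² - 3/2u + 44/25v - ½
  leading term v²: no divisor's leading term divides it; move 42/25v² to the remainder.
  leading term u: subtract (3/10)·f_1 from -3/2u + 44/25v - ½ → -1/25v - ⅕
  leading term v: no divisor's leading term divides it; move -1/25v to the remainder.
  leading term 1: no divisor's leading term divides it; move -⅕ to the remainder.
  remainder -36/25v³ + 42/25v² - 1/25v - ⅕ ≠ 0; add g_3 = -36/25v³ + 42/25v² - 1/25v - ⅕ to the basis.

The other S-polynomials (S(f_1,g_3), S(f_2,g_3)) all reduce to 0 modulo the current basis, so we have a Gröbner basis.
Inter-reduce: drop elements whose leading term is divisible by another's, tail-reduce, and make monic.
Reduced Gröbner basis: {v³ - 7/6v² + 1/36v + 5/36, u - 6/5v + ⅕}.

Buchberger on the second generating set:
h_1 = 12u²v - 12uv + 27u - 42v + 12, LT = u²v.
h_2 = 4u²v - 4uv + 6u - 8v + 2, LT = u²v.

S(h_1,h_2): lcm = u²v. S = ¾u - 3/2v + ½.
  leading term u: no divisor's leading term divides it; move ¾u to the remainder.
  leading term v: no divisor's leading term divides it; move -3/2v to the remainder.
  leading term 1: no divisor's leading term divides it; move ½ to the remainder.
  remainder ¾u - 3/2v + ½ ≠ 0; add k_3 = ¾u - 3/2v + ½ to the basis.

S(h_1,k_3): lcm = u²v. S = 2uv² - 5/3uv + 9/4u - 7/2v + 1.
  leading term uv²: subtract (8/3v²)·k_3 from 2uv² - 5/3uv + 9/4u - 7/2v + 1 → 4v³ - 5/3uv - 4/3v² + 9/4u - 7/2v + 1
  leading term v³: no divisor's leading term divides it; move 4v³ to the remainder.
  leading term uv: subtract (-20/9v)·k_3 from -5/3uv - 4/3v² + 9/4u - 7/2v + 1 → -14/3v² + 9/4u - 43/18v + 1
  leading term v²: no divisor's leading term divides it; move -14/3v² to the remainder.
  leading term u: subtract (3)·k_3 from 9/4u - 43/18v + 1 → 19/9v - ½
  leading term v: no divisor's leading term divides it; move 19/9v to the remainder.
  leading term 1: no divisor's leading term divides it; move -½ to the remainder.
  remainder 4v³ - 14/3v² + 19/9v - ½ ≠ 0; add k_4 = 4v³ - 14/3v² + 19/9v - ½ to the basis.

The other S-polynomials (S(h_2,k_3), S(h_1,k_4), S(h_2,k_4), S(k_3,k_4)) all reduce to 0 modulo the current basis, so we have a Gröbner basis.
Inter-reduce: drop elements whose leading term is divisible by another's, tail-reduce, and make monic.
Reduced Gröbner basis: {v³ - 7/6v² + 19/36v - ⅛, u - 2v + ⅔}.

The bases are distinct; the ideals are different.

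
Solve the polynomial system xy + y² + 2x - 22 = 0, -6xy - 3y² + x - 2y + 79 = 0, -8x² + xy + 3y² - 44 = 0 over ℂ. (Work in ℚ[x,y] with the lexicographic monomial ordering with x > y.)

{(1, 4)}

Compute a lex Gröbner basis by Buchberger's algorithm.
f_1 = xy + 2x + y² - 22, LT = xy.
f_2 = -6xy + x - 3y² - 2y + 79, LT = xy.
f_3 = -8x² + xy + 3y² - 44, LT = x².

S(f_1,f_2): lcm = xy. S = 13/6x + ½y² - ⅓y - 53/6.
  leading term x: no divisor's leading term divides it; move 13/6x to the remainder.
  leading term y²: no divisor's leading term divides it; move ½y² to the remainder.
  leading term y: no divisor's leading term divides it; move -⅓y to the remainder.
  leading term 1: no divisor's leading term divides it; move -53/6 to the remainder.
  remainder 13/6x + ½y² - ⅓y - 53/6 ≠ 0; add h_4 = 13/6x + ½y² - ⅓y - 53/6 to the basis.

S(f_1,f_3): lcm = x²y. S = 2x² + 9/8xy² - 22x + ⅜y³ - 11/2y.
  leading term x²: subtract (-¼)·f_3 from 2x² + 9/8xy² - 22x + ⅜y³ - 11/2y → 9/8xy² + ¼xy - 22x + ⅜y³ + ¾y² - 11/2y - 11
  leading term xy²: subtract (9/8y)·f_1 from 9/8xy² + ¼xy - 22x + ⅜y³ + ¾y² - 11/2y - 11 → -2xy - 22x - ¾y³ + ¾y² + 77/4y - 11
  leading term xy: subtract (-2)·f_1 from -2xy - 22x - ¾y³ + ¾y² + 77/4y - 11 → -18x - ¾y³ + 11/4y² + 77/4y - 55
  leading term x: subtract (-108/13)·h_4 from -18x - ¾y³ + 11/4y² + 77/4y - 55 → -¾y³ + 359/52y² + 857/52y - 1669/13
  leading term y³: no divisor's leading term divides it; move -¾y³ to the remainder.
  leading term y²: no divisor's leading term divides it; move 359/52y² to the remainder.
  leading term y: no divisor's leading term divides it; move 857/52y to the remainder.
  leading term 1: no divisor's leading term divides it; move -1669/13 to the remainder.
  remainder -¾y³ + 359/52y² + 857/52y - 1669/13 ≠ 0; add h_5 = -¾y³ + 359/52y² + 857/52y - 1669/13 to the basis.

S(f_2,f_3): lcm = x²y. S = -⅙x² + ⅝xy² + ⅓xy - 79/6x + ⅜y³ - 11/2y.
  leading term x²: subtract (1/48)·f_3 from -⅙x² + ⅝xy² + ⅓xy - 79/6x + ⅜y³ - 11/2y → ⅝xy² + 5/16xy - 79/6x + ⅜y³ - 1/16y² - 11/2y + 11/12
  leading term xy²: subtract (⅝y)·f_1 from ⅝xy² + 5/16xy - 79/6x + ⅜y³ - 1/16y² - 11/2y + 11/12 → -15/16xy - 79/6x - ¼y³ - 1/16y² + 33/4y + 11/12
  leading term xy: subtract (-15/16)·f_1 from -15/16xy - 79/6x - ¼y³ - 1/16y² + 33/4y + 11/12 → -271/24x - ¼y³ + ⅞y² + 33/4y - 473/24
  leading term x: subtract (-271/52)·h_4 from -271/24x - ¼y³ + ⅞y² + 33/4y - 473/24 → -¼y³ + 181/52y² + 254/39y - 2564/39
  leading term y³: subtract (⅓)·h_5 from -¼y³ + 181/52y² + 254/39y - 2564/39 → 46/39y² + 53/52y - 895/39
  leading term y²: no divisor's leading term divides it; move 46/39y² to the remainder.
  leading term y: no divisor's leading term divides it; move 53/52y to the remainder.
  leading term 1: no divisor's leading term divides it; move -895/39 to the remainder.
  remainder 46/39y² + 53/52y - 895/39 ≠ 0; add h_6 = 46/39y² + 53/52y - 895/39 to the basis.

S(f_1,h_4): lcm = xy. S = 2x - 3/13y³ + 15/13y² + 53/13y - 22.
  leading term x: subtract (12/13)·h_4 from 2x - 3/13y³ + 15/13y² + 53/13y - 22 → -3/13y³ + 9/13y² + 57/13y - 180/13
  leading term y³: subtract (4/13)·h_5 from -3/13y³ + 9/13y² + 57/13y - 180/13 → -242/169y² - 116/169y + 4336/169
  leading term y²: subtract (-363/299)·h_6 from -242/169y² - 116/169y + 4336/169 → 659/1196y - 659/299
  leading term y: no divisor's leading term divides it; move 659/1196y to the remainder.
  leading term 1: no divisor's leading term divides it; move -659/299 to the remainder.
  remainder 659/1196y - 659/299 ≠ 0; add h_7 = 659/1196y - 659/299 to the basis.

The other S-polynomials (S(f_2,h_4), S(f_3,h_4), S(f_1,h_5), S(f_2,h_5), S(f_3,h_5), S(h_4,h_5), S(f_1,h_6), S(f_2,h_6), S(f_3,h_6), S(h_4,h_6), S(h_5,h_6), S(f_1,h_7), S(f_2,h_7), S(f_3,h_7), S(h_4,h_7), S(h_5,h_7), S(h_6,h_7)) all reduce to 0 modulo the current basis, so we have a Gröbner basis.
Inter-reduce: drop elements whose leading term is divisible by another's, tail-reduce, and make monic.
Reduced Gröbner basis: {x - 1, y - 4}.

From the last basis element, y - 4 = 0, so y takes values in {4}. Each choice, substituted upward through the basis, yields the corresponding point(s) of the solution set.
  y = 4: the earlier basis element becomes x - 1 = 0, giving x = 1 — point (1, 4).
Check: every point annihilates each of the original generators.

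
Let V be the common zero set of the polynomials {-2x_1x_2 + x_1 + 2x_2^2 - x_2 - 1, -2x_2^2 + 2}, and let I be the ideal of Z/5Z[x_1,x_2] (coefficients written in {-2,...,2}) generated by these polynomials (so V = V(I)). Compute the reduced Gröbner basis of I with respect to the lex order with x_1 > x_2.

G = {x_1 - 2x_2 + 2, x_2^2 - 1}

f_1 = -2x_1x_2 + x_1 + 2x_2^2 - x_2 - 1, LT = x_1x_2.
f_2 = -2x_2^2 + 2, LT = x_2^2.

S(f_1,f_2): lcm = x_1x_2^2. S = 2x_1x_2 + x_1 - x_2^3 - 2x_2^2 - 2x_2.
  reduce S modulo (f_1, f_2):
  remainder 2x_1 + x_2 - 1 ≠ 0; add g_3 = 2x_1 + x_2 - 1 to the basis.

The other S-polynomials (S(f_1,g_3), S(f_2,g_3)) all reduce to 0 modulo the current basis, so we have a Gröbner basis.
Inter-reduce: drop elements whose leading term is divisible by another's, tail-reduce, and make monic.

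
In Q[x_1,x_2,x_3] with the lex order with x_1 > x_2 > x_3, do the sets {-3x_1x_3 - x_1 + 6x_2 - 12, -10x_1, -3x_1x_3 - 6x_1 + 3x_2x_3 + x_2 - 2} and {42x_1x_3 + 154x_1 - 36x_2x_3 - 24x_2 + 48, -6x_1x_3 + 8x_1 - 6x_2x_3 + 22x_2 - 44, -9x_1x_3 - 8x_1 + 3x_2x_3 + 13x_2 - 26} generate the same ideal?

Yes, the ideals are equal.

Equality of ideals is decidable: compute both reduced Gröbner bases (unique for the ordering) and check whether they agree.
Buchberger on the first generating set:
f_1 = -3x_1x_3 - x_1 + 6x_2 - 12, LT = x_1x_3.
f_2 = -10x_1, LT = x_1.
f_3 = -3x_1x_3 - 6x_1 + 3x_2x_3 + x_2 - 2, LT = x_1x_3.

S(f_1,f_2): lcm = x_1x_3. S = \tfrac{1}{3}x_1 - 2x_2 + 4.
  reduce S modulo (f_1, f_2, f_3):
  remainder -2x_2 + 4 ≠ 0; add g_4 = -2x_2 + 4 to the basis.

S(f_1,f_3): lcm = x_1x_3. S = -\tfrac{5}{3}x_1 + x_2x_3 - \tfrac{5}{3}x_2 + \tfrac{10}{3}.
  reduce S modulo (f_1, f_2, f_3, g_4):
  remainder 2x_3 ≠ 0; add g_5 = 2x_3 to the basis.

The other S-polynomials (S(f_2,f_3), S(f_1,g_4), S(f_2,g_4), S(f_3,g_4), S(f_1,g_5), S(f_2,g_5), S(f_3,g_5), S(g_4,g_5)) all reduce to 0 modulo the current basis, so we have a Gröbner basis.
Inter-reduce: drop elements whose leading term is divisible by another's, tail-reduce, and make monic.
Reduced Gröbner basis: {x_1, x_2 - 2, x_3}.

Buchberger on the second generating set:
h_1 = 42x_1x_3 + 154x_1 - 36x_2x_3 - 24x_2 + 48, LT = x_1x_3.
h_2 = -6x_1x_3 + 8x_1 - 6x_2x_3 + 22x_2 - 44, LT = x_1x_3.
h_3 = -9x_1x_3 - 8x_1 + 3x_2x_3 + 13x_2 - 26, LT = x_1x_3.

S(h_1,h_2): lcm = x_1x_3. S = 5x_1 - \tfrac{13}{7}x_2x_3 + \tfrac{65}{21}x_2 - \tfrac{130}{21}.
  reduce S modulo (h_1, h_2, h_3):
  remainder 5x_1 - \tfrac{13}{7}x_2x_3 + \tfrac{65}{21}x_2 - \tfrac{130}{21} ≠ 0; add k_4 = 5x_1 - \tfrac{13}{7}x_2x_3 + \tfrac{65}{21}x_2 - \tfrac{130}{21} to the basis.

S(h_1,h_3): lcm = x_1x_3. S = \tfrac{25}{9}x_1 - \tfrac{11}{21}x_2x_3 + \tfrac{55}{63}x_2 - \tfrac{110}{63}.
  reduce S modulo (h_1, h_2, h_3, k_4):
  remainder \tfrac{32}{63}x_2x_3 - \tfrac{160}{189}x_2 + \tfrac{320}{189} ≠ 0; add k_5 = \tfrac{32}{63}x_2x_3 - \tfrac{160}{189}x_2 + \tfrac{320}{189} to the basis.

S(h_1,k_4): lcm = x_1x_3. S = \tfrac{11}{3}x_1 + \tfrac{13}{35}x_2x_3^{2} - \tfrac{31}{21}x_2x_3 - \tfrac{4}{7}x_2 + \tfrac{26}{21}x_3 + \tfrac{8}{7}.
  reduce S modulo (h_1, h_2, h_3, k_4, k_5):
  remainder -2x_2 + 4 ≠ 0; add k_6 = -2x_2 + 4 to the basis.

S(k_5,k_6): lcm = x_2x_3. S = -\tfrac{5}{3}x_2 + 2x_3 + \tfrac{10}{3}.
  reduce S modulo (h_1, h_2, h_3, k_4, k_5, k_6):
  remainder 2x_3 ≠ 0; add k_7 = 2x_3 to the basis.

The other S-polynomials (S(h_2,h_3), S(h_2,k_4), S(h_3,k_4), S(h_1,k_5), S(h_2,k_5), S(h_3,k_5), S(k_4,k_5), S(h_1,k_6), S(h_2,k_6), S(h_3,k_6), S(k_4,k_6), S(h_1,k_7), S(h_2,k_7), S(h_3,k_7), S(k_4,k_7), S(k_5,k_7), S(k_6,k_7)) all reduce to 0 modulo the current basis, so we have a Gröbner basis.
Inter-reduce: drop elements whose leading term is divisible by another's, tail-reduce, and make monic.
Reduced Gröbner basis: {x_1, x_2 - 2, x_3}.

These coincide, so the ideals are equal.
The same test decides containment: I ⊆ J iff every generator of I reduces to 0 modulo a Gröbner basis of J.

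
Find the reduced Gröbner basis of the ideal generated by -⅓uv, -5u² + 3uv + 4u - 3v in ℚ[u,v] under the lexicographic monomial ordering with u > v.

f_1 = -⅓uv, LT = uv.
f_2 = -5u² + 3uv + 4u - 3v, LT = u².

S(f_1,f_2): lcm = u²v. S = ⅗uv² + ⅘uv - ⅗v².
  reduce S modulo (f_1, f_2):
  remainder -⅗v² ≠ 0; add g_3 = -⅗v² to the basis.

The other S-polynomials (S(f_1,g_3), S(f_2,g_3)) all reduce to 0 modulo the current basis, so we have a Gröbner basis.

G = {u² - ⅘u + ⅗v, uv, v²}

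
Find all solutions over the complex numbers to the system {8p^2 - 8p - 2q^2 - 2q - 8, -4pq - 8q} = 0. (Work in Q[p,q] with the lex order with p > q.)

Compute a lex Gröbner basis by Buchberger's algorithm.
f_1 = 8p^2 - 8p - 2q^2 - 2q - 8, LT = p^2.
f_2 = -4pq - 8q, LT = pq.

S(f_1,f_2): lcm = p^2q. S = -3pq - 1/4q^3 - 1/4q^2 - q.
  reduce S modulo (f_1, f_2):
  remainder -1/4q^3 - 1/4q^2 + 5q ≠ 0; add h_3 = -1/4q^3 - 1/4q^2 + 5q to the basis.

The other S-polynomials (S(f_1,h_3), S(f_2,h_3)) all reduce to 0 modulo the current basis, so we have a Gröbner basis.
Inter-reduce: drop elements whose leading term is divisible by another's, tail-reduce, and make monic.
Reduced Gröbner basis: {p^2 - p - 1/4q^2 - 1/4q - 1, pq + 2q, q^3 + q^2 - 20q}.

From the last basis element, q^3 + q^2 - 20q = 0, so q takes values in {-5, 0, 4}. Each choice, substituted upward through the basis, yields the corresponding point(s) of the solution set.
  q = -5: the earlier basis elements become p^2 - p - 6 = 0; -5p - 10 = 0, giving p = -2 — point (-2, -5).
  q = 0: the earlier basis element becomes p^2 - p - 1 = 0, giving p = 1/2 - sqrt(5)/2, 1/2 + sqrt(5)/2 — points (1/2 - sqrt(5)/2, 0), (1/2 + sqrt(5)/2, 0).
  q = 4: the earlier basis elements become p^2 - p - 6 = 0; 4p + 8 = 0, giving p = -2 — point (-2, 4).

{(-2, -5), (1/2 - sqrt(5)/2, 0), (1/2 + sqrt(5)/2, 0), (-2, 4)}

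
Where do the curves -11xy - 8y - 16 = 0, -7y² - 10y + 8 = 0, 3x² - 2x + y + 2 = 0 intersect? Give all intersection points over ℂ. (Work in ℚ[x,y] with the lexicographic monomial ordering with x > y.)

{(0, -2)}

Compute a lex Gröbner basis by Buchberger's algorithm.
f_1 = -11xy - 8y - 16, LT = xy.
f_2 = -7y² - 10y + 8, LT = y².
f_3 = 3x² - 2x + y + 2, LT = x².

S(f_1,f_2): lcm = xy². S = -10/7xy + 8/7x + 8/11y² + 16/11y.
  leading term xy: subtract (10/77)·f_1 from -10/7xy + 8/7x + 8/11y² + 16/11y → 8/7x + 8/11y² + 192/77y + 160/77
  leading term x: no divisor's leading term divides it; move 8/7x to the remainder.
  leading term y²: subtract (-8/77)·f_2 from 8/11y² + 192/77y + 160/77 → 16/11y + 32/11
  leading term y: no divisor's leading term divides it; move 16/11y to the remainder.
  leading term 1: no divisor's leading term divides it; move 32/11 to the remainder.
  remainder 8/7x + 16/11y + 32/11 ≠ 0; add h_4 = 8/7x + 16/11y + 32/11 to the basis.

S(f_1,f_3): lcm = x²y. S = 46/33xy + 16/11x - ⅓y² - ⅔y.
  leading term xy: subtract (-46/363)·f_1 from 46/33xy + 16/11x - ⅓y² - ⅔y → 16/11x - ⅓y² - 610/363y - 736/363
  leading term x: subtract (14/11)·h_4 from 16/11x - ⅓y² - 610/363y - 736/363 → -⅓y² - 1282/363y - 2080/363
  leading term y²: subtract (1/21)·f_2 from -⅓y² - 1282/363y - 2080/363 → -2588/847y - 5176/847
  leading term y: no divisor's leading term divides it; move -2588/847y to the remainder.
  leading term 1: no divisor's leading term divides it; move -5176/847 to the remainder.
  remainder -2588/847y - 5176/847 ≠ 0; add h_5 = -2588/847y - 5176/847 to the basis.

The other S-polynomials (S(f_2,f_3), S(f_1,h_4), S(f_2,h_4), S(f_3,h_4), S(f_1,h_5), S(f_2,h_5), S(f_3,h_5), S(h_4,h_5)) all reduce to 0 modulo the current basis, so we have a Gröbner basis.
Inter-reduce: drop elements whose leading term is divisible by another's, tail-reduce, and make monic.
Reduced Gröbner basis: {x, y + 2}.

From the last basis element, y + 2 = 0, so y takes values in {-2}. Each choice, substituted upward through the basis, yields the corresponding point(s) of the solution set.
  y = -2: the earlier basis element becomes x = 0, giving x = 0 — point (0, -2).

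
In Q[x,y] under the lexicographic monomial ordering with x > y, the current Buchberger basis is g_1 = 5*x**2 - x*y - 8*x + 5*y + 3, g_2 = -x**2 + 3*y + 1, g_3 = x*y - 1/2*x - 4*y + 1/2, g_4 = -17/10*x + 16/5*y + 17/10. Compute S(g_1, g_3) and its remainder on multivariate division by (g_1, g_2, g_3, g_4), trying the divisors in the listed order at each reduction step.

lcm(LM(g_1), LM(g_3)) = x**2*y.
S = (lcm/LT(g_1))·g_1 − (lcm/LT(g_3))·g_3 = 1/2*x**2 - 1/5*x*y**2 + 12/5*x*y - 1/2*x + y**2 + 3/5*y.
Reduce S modulo (g_1, g_2, g_3, g_4) in that order:
  leading term x**2: subtract (1/10)·g_1 from 1/2*x**2 - 1/5*x*y**2 + 12/5*x*y - 1/2*x + y**2 + 3/5*y → -1/5*x*y**2 + 5/2*x*y + 3/10*x + y**2 + 1/10*y - 3/10
  leading term x*y**2: subtract (-1/5*y)·g_3 from -1/5*x*y**2 + 5/2*x*y + 3/10*x + y**2 + 1/10*y - 3/10 → 12/5*x*y + 3/10*x + 1/5*y**2 + 1/5*y - 3/10
  leading term x*y: subtract (12/5)·g_3 from 12/5*x*y + 3/10*x + 1/5*y**2 + 1/5*y - 3/10 → 3/2*x + 1/5*y**2 + 49/5*y - 3/2
  leading term x: subtract (-15/17)·g_4 from 3/2*x + 1/5*y**2 + 49/5*y - 3/2 → 1/5*y**2 + 1073/85*y
  leading term y**2: no divisor's leading term divides it; move 1/5*y**2 to the remainder.
  leading term y: no divisor's leading term divides it; move 1073/85*y to the remainder.
The remainder 1/5*y**2 + 1073/85*y is nonzero, so it would be added as the next basis element.

S(g_1, g_3) = 1/2*x**2 - 1/5*x*y**2 + 12/5*x*y - 1/2*x + y**2 + 3/5*y; remainder on division = 1/5*y**2 + 1073/85*y.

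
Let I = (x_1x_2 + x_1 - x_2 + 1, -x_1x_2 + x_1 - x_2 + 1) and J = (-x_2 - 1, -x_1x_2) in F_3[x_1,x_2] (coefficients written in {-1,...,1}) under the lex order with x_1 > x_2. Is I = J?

Since reduced Gröbner bases are canonical representatives of ideals under a given ordering, it suffices to compute and compare them.
Buchberger on the first generating set:
f_1 = x_1x_2 + x_1 - x_2 + 1, LT = x_1x_2.
f_2 = -x_1x_2 + x_1 - x_2 + 1, LT = x_1x_2.

S(f_1,f_2): lcm = x_1x_2. S = -x_1 + x_2 - 1.
  leading term x_1: no divisor's leading term divides it; move -x_1 to the remainder.
  leading term x_2: no divisor's leading term divides it; move x_2 to the remainder.
  leading term 1: no divisor's leading term divides it; move -1 to the remainder.
  remainder -x_1 + x_2 - 1 ≠ 0; add g_3 = -x_1 + x_2 - 1 to the basis.

S(f_1,g_3): lcm = x_1x_2. S = x_1 + x_2^2 + x_2 + 1.
  leading term x_1: subtract (-1)·g_3 from x_1 + x_2^2 + x_2 + 1 → x_2^2 - x_2
  leading term x_2^2: no divisor's leading term divides it; move x_2^2 to the remainder.
  leading term x_2: no divisor's leading term divides it; move -x_2 to the remainder.
  remainder x_2^2 - x_2 ≠ 0; add g_4 = x_2^2 - x_2 to the basis.

S(f_2,g_3): lcm = x_1x_2. S = -x_1 + x_2^2 - 1.
  leading term x_1: subtract (1)·g_3 from -x_1 + x_2^2 - 1 → x_2^2 - x_2
  leading term x_2^2: subtract (1)·g_4 from x_2^2 - x_2 → 0
  remainder 0.

S(f_1,g_4): lcm = x_1x_2^2. S = -x_1x_2 - x_2^2 + x_2.
  leading term x_1x_2: subtract (-1)·f_1 from -x_1x_2 - x_2^2 + x_2 → x_1 - x_2^2 + 1
  leading term x_1: subtract (-1)·g_3 from x_1 - x_2^2 + 1 → -x_2^2 + x_2
  leading term x_2^2: subtract (-1)·g_4 from -x_2^2 + x_2 → 0
  remainder 0.

S(f_2,g_4): lcm = x_1x_2^2. S = x_2^2 - x_2.
  leading term x_2^2: subtract (1)·g_4 from x_2^2 - x_2 → 0
  remainder 0.

S(g_3,g_4): leading monomials are coprime, so the S-polynomial reduces to 0 (Buchberger's first criterion).
Every S-polynomial of the final basis reduces to 0, so we have a Gröbner basis.
Inter-reduce: drop elements whose leading term is divisible by another's, tail-reduce, and make monic.
Reduced Gröbner basis: {x_1 - x_2 + 1, x_2^2 - x_2}.

Buchberger on the second generating set:
h_1 = -x_2 - 1, LT = x_2.
h_2 = -x_1x_2, LT = x_1x_2.

S(h_1,h_2): lcm = x_1x_2. S = x_1.
  leading term x_1: no divisor's leading term divides it; move x_1 to the remainder.
  remainder x_1 ≠ 0; add k_3 = x_1 to the basis.

S(h_1,k_3): leading monomials are coprime, so the S-polynomial reduces to 0 (Buchberger's first criterion).
S(h_2,k_3): lcm = x_1x_2. S = 0.
  remainder 0.

Every S-polynomial of the final basis reduces to 0, so we have a Gröbner basis.
Inter-reduce: drop elements whose leading term is divisible by another's, tail-reduce, and make monic.
Reduced Gröbner basis: {x_1, x_2 + 1}.

Since the reduced bases disagree, the two ideals are not the same.

No, the ideals differ.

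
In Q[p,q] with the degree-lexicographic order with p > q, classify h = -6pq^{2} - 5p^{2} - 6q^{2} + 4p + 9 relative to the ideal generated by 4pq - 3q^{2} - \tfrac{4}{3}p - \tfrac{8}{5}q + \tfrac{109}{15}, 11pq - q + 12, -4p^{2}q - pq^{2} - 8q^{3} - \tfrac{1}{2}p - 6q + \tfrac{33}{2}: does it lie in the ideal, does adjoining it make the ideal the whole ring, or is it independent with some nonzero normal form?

First compute the reduced Gröbner basis of I by Buchberger's algorithm.
f_1 = 4pq - 3q^{2} - \tfrac{4}{3}p - \tfrac{8}{5}q + \tfrac{109}{15}, LT = pq.
f_2 = 11pq - q + 12, LT = pq.
f_3 = -4p^{2}q - pq^{2} - 8q^{3} - \tfrac{1}{2}p - 6q + \tfrac{33}{2}, LT = p^{2}q.

S(f_1,f_2): lcm = pq. S = -\tfrac{3}{4}q^{2} - \tfrac{1}{3}p - \tfrac{17}{55}q + \tfrac{479}{660}.
  reduce S modulo (f_1, f_2, f_3):
  remainder -\tfrac{3}{4}q^{2} - \tfrac{1}{3}p - \tfrac{17}{55}q + \tfrac{479}{660} ≠ 0; add k_4 = -\tfrac{3}{4}q^{2} - \tfrac{1}{3}p - \tfrac{17}{55}q + \tfrac{479}{660} to the basis.

S(f_1,f_3): lcm = p^{2}q. S = -pq^{2} - 2q^{3} - \tfrac{1}{3}p^{2} - \tfrac{2}{5}pq + \tfrac{203}{120}p - \tfrac{3}{2}q + \tfrac{33}{8}.
  reduce S modulo (f_1, f_2, f_3, k_4):
  remainder -\tfrac{1}{3}p^{2} + \tfrac{295}{216}p - \tfrac{1171}{450}q + \tfrac{23227}{5400} ≠ 0; add k_5 = -\tfrac{1}{3}p^{2} + \tfrac{295}{216}p - \tfrac{1171}{450}q + \tfrac{23227}{5400} to the basis.

S(f_2,f_3): lcm = p^{2}q. S = -\tfrac{1}{4}pq^{2} - 2q^{3} - \tfrac{1}{11}pq + \tfrac{85}{88}p - \tfrac{3}{2}q + \tfrac{33}{8}.
  reduce S modulo (f_1, f_2, f_3, k_4, k_5):
  remainder \tfrac{7243}{11880}p - \tfrac{16931}{4950}q + \tfrac{239387}{59400} ≠ 0; add k_6 = \tfrac{7243}{11880}p - \tfrac{16931}{4950}q + \tfrac{239387}{59400} to the basis.

S(f_3,k_4): lcm = p^{2}q^{2}. S = \tfrac{1}{4}pq^{3} + 2q^{4} - \tfrac{4}{9}p^{3} - \tfrac{68}{165}p^{2}q + \tfrac{479}{495}p^{2} + \tfrac{1}{8}pq + \tfrac{3}{2}q^{2} - \tfrac{33}{8}q.
  reduce S modulo (f_1, f_2, f_3, k_4, k_5, k_6):
  remainder -\tfrac{245806216}{4382015}q + \tfrac{245806216}{4382015} ≠ 0; add k_7 = -\tfrac{245806216}{4382015}q + \tfrac{245806216}{4382015} to the basis.

The other S-polynomials (S(f_1,k_4), S(f_2,k_4), S(f_1,k_5), S(f_2,k_5), S(f_3,k_5), S(k_4,k_5), S(f_1,k_6), S(f_2,k_6), S(f_3,k_6), S(k_4,k_6), S(k_5,k_6), S(f_1,k_7), S(f_2,k_7), S(f_3,k_7), S(k_4,k_7), S(k_5,k_7), S(k_6,k_7)) all reduce to 0 modulo the current basis, so we have a Gröbner basis.
Inter-reduce: drop elements whose leading term is divisible by another's, tail-reduce, and make monic.
Reduced Gröbner basis: {p + 1, q - 1}.
Label its elements g_1 = p + 1, g_2 = q - 1.

Reduce h = -6pq^{2} - 5p^{2} - 6q^{2} + 4p + 9 modulo G:
  leading term pq^{2}: subtract (-6q^{2})·g_1 from -6pq^{2} - 5p^{2} - 6q^{2} + 4p + 9 → -5p^{2} + 4p + 9
  leading term p^{2}: subtract (-5p)·g_1 from -5p^{2} + 4p + 9 → 9p + 9
  leading term p: subtract (9)·g_1 from 9p + 9 → 0
  normal form = 0.
Since the normal form is 0, h ∈ I.

-6pq^{2} - 5p^{2} - 6q^{2} + 4p + 9 lies in I (it reduces to 0).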